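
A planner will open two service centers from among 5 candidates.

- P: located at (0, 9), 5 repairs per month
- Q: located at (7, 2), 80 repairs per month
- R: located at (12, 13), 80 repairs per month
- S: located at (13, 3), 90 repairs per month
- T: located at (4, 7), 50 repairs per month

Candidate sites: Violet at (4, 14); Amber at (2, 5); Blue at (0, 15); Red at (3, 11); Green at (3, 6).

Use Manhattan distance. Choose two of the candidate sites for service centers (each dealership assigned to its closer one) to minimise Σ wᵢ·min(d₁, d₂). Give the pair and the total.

Evaluate every pair (each demand assigned to the nearer of the two):
  {Violet, Green}: total = 2660
  {Violet, Amber}: total = 2760
  {Red, Green}: total = 2815
  {Amber, Red}: total = 2915
  {Blue, Green}: total = 3060
  {Amber, Blue}: total = 3160
  {Amber, Green}: total = 3220
  {Violet, Red}: total = 3655
  {Blue, Red}: total = 3815
  {Violet, Blue}: total = 4100
Best pair: {Violet, Green} with total 2660.

{Violet, Green}, total 2660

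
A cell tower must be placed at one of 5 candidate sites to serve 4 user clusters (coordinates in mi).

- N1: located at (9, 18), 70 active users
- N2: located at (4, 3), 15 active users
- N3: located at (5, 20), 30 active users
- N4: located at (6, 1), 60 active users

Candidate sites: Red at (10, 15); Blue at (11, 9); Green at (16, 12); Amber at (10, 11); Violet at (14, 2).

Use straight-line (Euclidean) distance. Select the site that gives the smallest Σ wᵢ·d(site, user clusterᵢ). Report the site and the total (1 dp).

Total weighted distance at each candidate:
  Red (10, 15): total = 1508.4
  Blue (11, 9): total = 1725.6
  Green (16, 12): total = 2170.4
  Amber (10, 11): total = 1600.1
  Violet (14, 2): total = 2411.6
Minimum is at Red with total 1508.4 mi.

Red, total 1508.4 mi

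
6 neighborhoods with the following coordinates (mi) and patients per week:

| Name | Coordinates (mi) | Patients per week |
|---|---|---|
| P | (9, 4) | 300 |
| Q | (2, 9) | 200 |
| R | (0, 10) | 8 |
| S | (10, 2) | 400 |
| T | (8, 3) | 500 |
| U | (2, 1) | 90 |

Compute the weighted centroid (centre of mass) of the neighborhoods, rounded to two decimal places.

The minimiser of Σwᵢ‖p−pᵢ‖² is the weighted centroid p* = (Σwᵢpᵢ)/(Σwᵢ).
Σwᵢ = 1498.
Σwᵢxᵢ = 300·9 + 200·2 + 8·0 + 400·10 + 500·8 + 90·2 = 11280.
Σwᵢyᵢ = 300·4 + 200·9 + 8·10 + 400·2 + 500·3 + 90·1 = 5470.
x* = 11280/1498 = 7.53, y* = 5470/1498 = 3.65.

(7.53, 3.65)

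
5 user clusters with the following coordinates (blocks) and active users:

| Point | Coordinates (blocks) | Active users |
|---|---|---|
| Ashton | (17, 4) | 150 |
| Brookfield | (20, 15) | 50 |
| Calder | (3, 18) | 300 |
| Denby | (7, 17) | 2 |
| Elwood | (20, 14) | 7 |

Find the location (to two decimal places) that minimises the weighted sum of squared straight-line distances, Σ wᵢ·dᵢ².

(9.05, 13.52)

The minimiser of Σwᵢ‖p−pᵢ‖² is the weighted centroid p* = (Σwᵢpᵢ)/(Σwᵢ).
Σwᵢ = 509.
Σwᵢxᵢ = 150·17 + 50·20 + 300·3 + 2·7 + 7·20 = 4604.
Σwᵢyᵢ = 150·4 + 50·15 + 300·18 + 2·17 + 7·14 = 6882.
x* = 4604/509 = 9.05, y* = 6882/509 = 13.52.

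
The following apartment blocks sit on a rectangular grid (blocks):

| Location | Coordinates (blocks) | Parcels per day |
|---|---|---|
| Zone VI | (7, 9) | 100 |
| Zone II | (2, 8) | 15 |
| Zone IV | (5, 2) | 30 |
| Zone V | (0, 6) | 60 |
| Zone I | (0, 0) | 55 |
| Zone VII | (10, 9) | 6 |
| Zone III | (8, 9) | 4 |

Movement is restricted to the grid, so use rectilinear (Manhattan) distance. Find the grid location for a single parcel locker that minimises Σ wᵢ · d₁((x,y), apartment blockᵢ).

Manhattan distance separates: Σwᵢ(|x−xᵢ|+|y−yᵢ|) = Σwᵢ|x−xᵢ| + Σwᵢ|y−yᵢ|, so x and y are optimised independently as 1-D weighted medians.
Total weight W = 270; half = 135.
x-coordinate, sorted with cumulative weight:
  x=0 (Zone V, w=60) cum 60
  x=0 (Zone I, w=55) cum 115
  x=2 (Zone II, w=15) cum 130
  x=5 (Zone IV, w=30) cum 160  ← median
  x=7 (Zone VI, w=100) cum 260
  x=8 (Zone III, w=4) cum 264
  x=10 (Zone VII, w=6) cum 270
⇒ x* = 5
y-coordinate, sorted with cumulative weight:
  y=0 (Zone I, w=55) cum 55
  y=2 (Zone IV, w=30) cum 85
  y=6 (Zone V, w=60) cum 145  ← median
  y=8 (Zone II, w=15) cum 160
  y=9 (Zone VI, w=100) cum 260
  y=9 (Zone VII, w=6) cum 266
  y=9 (Zone III, w=4) cum 270
⇒ y* = 6

(5, 6)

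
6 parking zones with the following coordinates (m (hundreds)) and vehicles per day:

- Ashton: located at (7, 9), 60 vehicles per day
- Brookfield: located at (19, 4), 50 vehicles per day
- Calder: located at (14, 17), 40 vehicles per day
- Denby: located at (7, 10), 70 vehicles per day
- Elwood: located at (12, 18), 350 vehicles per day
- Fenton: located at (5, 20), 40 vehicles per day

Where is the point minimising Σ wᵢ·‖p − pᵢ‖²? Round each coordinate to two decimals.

(11.18, 15.11)

The minimiser of Σwᵢ‖p−pᵢ‖² is the weighted centroid p* = (Σwᵢpᵢ)/(Σwᵢ).
Σwᵢ = 610.
Σwᵢxᵢ = 60·7 + 50·19 + 40·14 + 70·7 + 350·12 + 40·5 = 6820.
Σwᵢyᵢ = 60·9 + 50·4 + 40·17 + 70·10 + 350·18 + 40·20 = 9220.
x* = 6820/610 = 11.18, y* = 9220/610 = 15.11.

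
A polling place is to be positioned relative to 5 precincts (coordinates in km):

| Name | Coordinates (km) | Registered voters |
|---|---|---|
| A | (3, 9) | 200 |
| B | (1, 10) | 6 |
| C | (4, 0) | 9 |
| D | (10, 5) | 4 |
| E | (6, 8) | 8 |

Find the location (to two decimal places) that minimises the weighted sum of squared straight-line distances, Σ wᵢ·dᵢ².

(3.22, 8.56)

The minimiser of Σwᵢ‖p−pᵢ‖² is the weighted centroid p* = (Σwᵢpᵢ)/(Σwᵢ).
Σwᵢ = 227.
Σwᵢxᵢ = 200·3 + 6·1 + 9·4 + 4·10 + 8·6 = 730.
Σwᵢyᵢ = 200·9 + 6·10 + 9·0 + 4·5 + 8·8 = 1944.
x* = 730/227 = 3.22, y* = 1944/227 = 8.56.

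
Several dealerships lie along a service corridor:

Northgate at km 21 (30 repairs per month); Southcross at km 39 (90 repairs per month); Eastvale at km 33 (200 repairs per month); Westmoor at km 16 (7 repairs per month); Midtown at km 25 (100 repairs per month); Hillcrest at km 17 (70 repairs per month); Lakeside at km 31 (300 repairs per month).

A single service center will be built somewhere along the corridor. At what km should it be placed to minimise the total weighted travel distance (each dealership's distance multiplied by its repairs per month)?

For a sum of weighted absolute distances on a line, the optimum is the weighted median (not the mean). Total weight W = 797; half-weight = 398.5.
Sort by position and accumulate weight:
  km 16 (Westmoor, w=7) → cum 7
  km 17 (Hillcrest, w=70) → cum 77
  km 21 (Northgate, w=30) → cum 107
  km 25 (Midtown, w=100) → cum 207
  km 31 (Lakeside, w=300) → cum 507  ≥ 398.5 → median here
  km 33 (Eastvale, w=200) → cum 707
  km 39 (Southcross, w=90) → cum 797
Optimal location: km 31.

x = 31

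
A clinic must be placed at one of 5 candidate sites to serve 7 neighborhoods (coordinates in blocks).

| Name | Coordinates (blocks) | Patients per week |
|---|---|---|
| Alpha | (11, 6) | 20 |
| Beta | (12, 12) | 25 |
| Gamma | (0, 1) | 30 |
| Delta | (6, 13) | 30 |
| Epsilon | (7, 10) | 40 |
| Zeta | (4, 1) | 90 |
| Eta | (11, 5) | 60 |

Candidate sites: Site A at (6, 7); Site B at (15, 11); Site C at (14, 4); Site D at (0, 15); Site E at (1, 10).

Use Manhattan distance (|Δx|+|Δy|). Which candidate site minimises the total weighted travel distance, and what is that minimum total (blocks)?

Total weighted distance at each candidate:
  Site A (6, 7): total = 2235
  Site B (15, 11): total = 4210
  Site C (14, 4): total = 3300
  Site D (0, 15): total = 4795
  Site E (1, 10): total = 3365
Minimum is at Site A with total 2235 blocks.

Site A, total 2235 blocks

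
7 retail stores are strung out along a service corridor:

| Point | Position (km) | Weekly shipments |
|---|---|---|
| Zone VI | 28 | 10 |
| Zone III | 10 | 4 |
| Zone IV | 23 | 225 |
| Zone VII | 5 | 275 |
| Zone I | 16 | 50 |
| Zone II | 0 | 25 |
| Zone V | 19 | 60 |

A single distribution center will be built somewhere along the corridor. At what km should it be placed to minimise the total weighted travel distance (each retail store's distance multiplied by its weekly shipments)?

For a sum of weighted absolute distances on a line, the optimum is the weighted median (not the mean). Total weight W = 649; half-weight = 324.5.
Sort by position and accumulate weight:
  km 0 (Zone II, w=25) → cum 25
  km 5 (Zone VII, w=275) → cum 300
  km 10 (Zone III, w=4) → cum 304
  km 16 (Zone I, w=50) → cum 354  ≥ 324.5 → median here
  km 19 (Zone V, w=60) → cum 414
  km 23 (Zone IV, w=225) → cum 639
  km 28 (Zone VI, w=10) → cum 649
Optimal location: km 16.

x = 16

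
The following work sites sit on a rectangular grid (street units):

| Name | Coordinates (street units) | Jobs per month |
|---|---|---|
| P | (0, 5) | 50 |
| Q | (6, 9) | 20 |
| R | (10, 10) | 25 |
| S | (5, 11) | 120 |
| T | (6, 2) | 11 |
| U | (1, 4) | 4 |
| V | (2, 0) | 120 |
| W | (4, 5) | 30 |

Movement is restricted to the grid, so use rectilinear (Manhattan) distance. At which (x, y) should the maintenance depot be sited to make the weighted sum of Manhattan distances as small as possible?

Manhattan distance separates: Σwᵢ(|x−xᵢ|+|y−yᵢ|) = Σwᵢ|x−xᵢ| + Σwᵢ|y−yᵢ|, so x and y are optimised independently as 1-D weighted medians.
Total weight W = 380; half = 190.
x-coordinate, sorted with cumulative weight:
  x=0 (P, w=50) cum 50
  x=1 (U, w=4) cum 54
  x=2 (V, w=120) cum 174
  x=4 (W, w=30) cum 204  ← median
  x=5 (S, w=120) cum 324
  x=6 (Q, w=20) cum 344
  x=6 (T, w=11) cum 355
  x=10 (R, w=25) cum 380
⇒ x* = 4
y-coordinate, sorted with cumulative weight:
  y=0 (V, w=120) cum 120
  y=2 (T, w=11) cum 131
  y=4 (U, w=4) cum 135
  y=5 (P, w=50) cum 185
  y=5 (W, w=30) cum 215  ← median
  y=9 (Q, w=20) cum 235
  y=10 (R, w=25) cum 260
  y=11 (S, w=120) cum 380
⇒ y* = 5

(4, 5)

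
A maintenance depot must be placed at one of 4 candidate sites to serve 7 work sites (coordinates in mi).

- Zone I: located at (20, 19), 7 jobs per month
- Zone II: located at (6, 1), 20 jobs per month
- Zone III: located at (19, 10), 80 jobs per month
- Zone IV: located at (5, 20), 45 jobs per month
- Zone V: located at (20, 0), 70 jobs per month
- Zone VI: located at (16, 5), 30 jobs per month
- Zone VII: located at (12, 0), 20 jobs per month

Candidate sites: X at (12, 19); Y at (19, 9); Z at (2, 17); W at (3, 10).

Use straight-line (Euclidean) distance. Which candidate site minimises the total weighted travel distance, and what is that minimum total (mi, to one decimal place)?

Y, total 2268.8 mi

Total weighted distance at each candidate:
  X (12, 19): total = 3925.7
  Y (19, 9): total = 2268.8
  Z (2, 17): total = 4799.1
  W (3, 10): total = 4130.8
Minimum is at Y with total 2268.8 mi.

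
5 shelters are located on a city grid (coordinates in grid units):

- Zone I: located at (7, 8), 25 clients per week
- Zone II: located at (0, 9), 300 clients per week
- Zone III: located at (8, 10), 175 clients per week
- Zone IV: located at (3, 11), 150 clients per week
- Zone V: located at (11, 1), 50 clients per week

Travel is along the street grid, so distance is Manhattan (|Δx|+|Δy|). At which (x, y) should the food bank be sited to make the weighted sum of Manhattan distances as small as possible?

Manhattan distance separates: Σwᵢ(|x−xᵢ|+|y−yᵢ|) = Σwᵢ|x−xᵢ| + Σwᵢ|y−yᵢ|, so x and y are optimised independently as 1-D weighted medians.
Total weight W = 700; half = 350.
x-coordinate, sorted with cumulative weight:
  x=0 (Zone II, w=300) cum 300
  x=3 (Zone IV, w=150) cum 450  ← median
  x=7 (Zone I, w=25) cum 475
  x=8 (Zone III, w=175) cum 650
  x=11 (Zone V, w=50) cum 700
⇒ x* = 3
y-coordinate, sorted with cumulative weight:
  y=1 (Zone V, w=50) cum 50
  y=8 (Zone I, w=25) cum 75
  y=9 (Zone II, w=300) cum 375  ← median
  y=10 (Zone III, w=175) cum 550
  y=11 (Zone IV, w=150) cum 700
⇒ y* = 9

(3, 9)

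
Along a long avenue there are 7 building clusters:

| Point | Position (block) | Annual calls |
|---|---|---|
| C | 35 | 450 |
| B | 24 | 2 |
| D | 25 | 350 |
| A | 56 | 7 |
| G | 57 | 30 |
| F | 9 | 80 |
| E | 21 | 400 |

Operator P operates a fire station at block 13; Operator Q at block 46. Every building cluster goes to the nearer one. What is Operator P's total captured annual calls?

The indifferent point is the midpoint (13+46)/2 = 29.5; building clusters left of it (closer to Operator P at 13) go to Operator P, those right go to Operator Q.
  F at 9 (w=80) → Operator P
  E at 21 (w=400) → Operator P
  B at 24 (w=2) → Operator P
  D at 25 (w=350) → Operator P
  C at 35 (w=450) → Operator Q
  A at 56 (w=7) → Operator Q
  G at 57 (w=30) → Operator Q
Operator P captures 832; Operator Q captures 487.

832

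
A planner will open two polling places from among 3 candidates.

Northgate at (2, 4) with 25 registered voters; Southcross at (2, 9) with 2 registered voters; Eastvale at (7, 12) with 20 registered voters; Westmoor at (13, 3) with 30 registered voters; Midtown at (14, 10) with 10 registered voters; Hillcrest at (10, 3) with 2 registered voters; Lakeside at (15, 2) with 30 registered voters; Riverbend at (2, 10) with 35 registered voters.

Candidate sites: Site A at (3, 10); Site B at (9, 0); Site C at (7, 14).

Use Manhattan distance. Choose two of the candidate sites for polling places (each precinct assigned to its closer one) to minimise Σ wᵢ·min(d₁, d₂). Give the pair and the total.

Evaluate every pair (each demand assigned to the nearer of the two):
  {Site A, Site B}: total = 902
  {Site B, Site C}: total = 1218
  {Site A, Site C}: total = 1502
Best pair: {Site A, Site B} with total 902.

{Site A, Site B}, total 902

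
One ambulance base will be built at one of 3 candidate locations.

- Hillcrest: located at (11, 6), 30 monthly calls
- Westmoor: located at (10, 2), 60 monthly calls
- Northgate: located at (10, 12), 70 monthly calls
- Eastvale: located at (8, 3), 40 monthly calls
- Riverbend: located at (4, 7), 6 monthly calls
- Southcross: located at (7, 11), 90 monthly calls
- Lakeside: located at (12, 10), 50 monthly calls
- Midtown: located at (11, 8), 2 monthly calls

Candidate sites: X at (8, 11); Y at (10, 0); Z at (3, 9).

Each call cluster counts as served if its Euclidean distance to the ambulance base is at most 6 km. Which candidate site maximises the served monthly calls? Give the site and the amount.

Coverage radius r = 6 km; a point is covered iff (Δx)²+(Δy)² ≤ 6² = 36.
  X (8, 11): covers {Hillcrest, Northgate, Riverbend, Southcross, Lakeside, Midtown} → 248
  Y (10, 0): covers {Westmoor, Eastvale} → 100
  Z (3, 9): covers {Riverbend, Southcross} → 96
Maximum coverage at X: 248 monthly calls.

X, covering 248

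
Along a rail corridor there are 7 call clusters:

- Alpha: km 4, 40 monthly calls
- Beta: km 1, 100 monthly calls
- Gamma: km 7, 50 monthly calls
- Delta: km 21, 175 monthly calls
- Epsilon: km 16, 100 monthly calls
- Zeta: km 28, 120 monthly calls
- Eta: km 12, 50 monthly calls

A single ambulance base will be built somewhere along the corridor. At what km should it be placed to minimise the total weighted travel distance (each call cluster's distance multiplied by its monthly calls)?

x = 16

For a sum of weighted absolute distances on a line, the optimum is the weighted median (not the mean). Total weight W = 635; half-weight = 317.5.
Sort by position and accumulate weight:
  km 1 (Beta, w=100) → cum 100
  km 4 (Alpha, w=40) → cum 140
  km 7 (Gamma, w=50) → cum 190
  km 12 (Eta, w=50) → cum 240
  km 16 (Epsilon, w=100) → cum 340  ≥ 317.5 → median here
  km 21 (Delta, w=175) → cum 515
  km 28 (Zeta, w=120) → cum 635
Optimal location: km 16.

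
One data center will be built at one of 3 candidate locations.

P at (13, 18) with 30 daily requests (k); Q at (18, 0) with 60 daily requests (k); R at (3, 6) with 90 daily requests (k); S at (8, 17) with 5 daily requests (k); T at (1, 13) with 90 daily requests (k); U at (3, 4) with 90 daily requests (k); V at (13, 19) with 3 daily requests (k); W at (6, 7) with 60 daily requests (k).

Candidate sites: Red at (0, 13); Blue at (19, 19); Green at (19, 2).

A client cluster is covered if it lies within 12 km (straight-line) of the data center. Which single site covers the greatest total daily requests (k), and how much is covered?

Red, covering 335

Coverage radius r = 12 km; a point is covered iff (Δx)²+(Δy)² ≤ 12² = 144.
  Red (0, 13): covers {R, S, T, U, W} → 335
  Blue (19, 19): covers {P, S, V} → 38
  Green (19, 2): covers {Q} → 60
Maximum coverage at Red: 335 daily requests (k).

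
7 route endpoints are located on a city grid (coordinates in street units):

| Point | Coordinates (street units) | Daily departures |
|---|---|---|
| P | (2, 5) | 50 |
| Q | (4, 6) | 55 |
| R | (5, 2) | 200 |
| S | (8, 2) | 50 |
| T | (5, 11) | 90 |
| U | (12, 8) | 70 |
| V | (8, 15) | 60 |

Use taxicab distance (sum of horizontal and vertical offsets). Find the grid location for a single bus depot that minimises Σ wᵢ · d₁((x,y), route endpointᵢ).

Manhattan distance separates: Σwᵢ(|x−xᵢ|+|y−yᵢ|) = Σwᵢ|x−xᵢ| + Σwᵢ|y−yᵢ|, so x and y are optimised independently as 1-D weighted medians.
Total weight W = 575; half = 287.5.
x-coordinate, sorted with cumulative weight:
  x=2 (P, w=50) cum 50
  x=4 (Q, w=55) cum 105
  x=5 (R, w=200) cum 305  ← median
  x=5 (T, w=90) cum 395
  x=8 (S, w=50) cum 445
  x=8 (V, w=60) cum 505
  x=12 (U, w=70) cum 575
⇒ x* = 5
y-coordinate, sorted with cumulative weight:
  y=2 (R, w=200) cum 200
  y=2 (S, w=50) cum 250
  y=5 (P, w=50) cum 300  ← median
  y=6 (Q, w=55) cum 355
  y=8 (U, w=70) cum 425
  y=11 (T, w=90) cum 515
  y=15 (V, w=60) cum 575
⇒ y* = 5

(5, 5)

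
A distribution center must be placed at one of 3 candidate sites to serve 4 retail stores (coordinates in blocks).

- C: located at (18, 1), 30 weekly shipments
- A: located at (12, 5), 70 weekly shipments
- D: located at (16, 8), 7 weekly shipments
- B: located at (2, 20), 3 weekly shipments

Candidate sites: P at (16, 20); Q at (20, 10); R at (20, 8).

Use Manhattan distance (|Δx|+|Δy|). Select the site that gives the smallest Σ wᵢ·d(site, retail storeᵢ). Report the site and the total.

R, total 1158 blocks

Total weighted distance at each candidate:
  P (16, 20): total = 2086
  Q (20, 10): total = 1366
  R (20, 8): total = 1158
Minimum is at R with total 1158 blocks.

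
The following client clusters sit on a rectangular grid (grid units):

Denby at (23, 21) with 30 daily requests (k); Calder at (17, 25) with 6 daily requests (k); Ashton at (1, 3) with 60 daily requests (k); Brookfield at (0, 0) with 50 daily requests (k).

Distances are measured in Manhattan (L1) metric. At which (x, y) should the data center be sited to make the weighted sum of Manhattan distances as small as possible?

(1, 3)

Manhattan distance separates: Σwᵢ(|x−xᵢ|+|y−yᵢ|) = Σwᵢ|x−xᵢ| + Σwᵢ|y−yᵢ|, so x and y are optimised independently as 1-D weighted medians.
Total weight W = 146; half = 73.
x-coordinate, sorted with cumulative weight:
  x=0 (Brookfield, w=50) cum 50
  x=1 (Ashton, w=60) cum 110  ← median
  x=17 (Calder, w=6) cum 116
  x=23 (Denby, w=30) cum 146
⇒ x* = 1
y-coordinate, sorted with cumulative weight:
  y=0 (Brookfield, w=50) cum 50
  y=3 (Ashton, w=60) cum 110  ← median
  y=21 (Denby, w=30) cum 140
  y=25 (Calder, w=6) cum 146
⇒ y* = 3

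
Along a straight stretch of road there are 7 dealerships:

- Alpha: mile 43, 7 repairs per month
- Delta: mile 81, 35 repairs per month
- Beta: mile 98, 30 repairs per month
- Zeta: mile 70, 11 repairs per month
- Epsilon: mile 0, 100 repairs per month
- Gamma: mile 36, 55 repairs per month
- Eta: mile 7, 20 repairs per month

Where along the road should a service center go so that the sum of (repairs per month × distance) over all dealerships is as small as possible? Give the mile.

For a sum of weighted absolute distances on a line, the optimum is the weighted median (not the mean). Total weight W = 258; half-weight = 129.
Sort by position and accumulate weight:
  mile 0 (Epsilon, w=100) → cum 100
  mile 7 (Eta, w=20) → cum 120
  mile 36 (Gamma, w=55) → cum 175  ≥ 129 → median here
  mile 43 (Alpha, w=7) → cum 182
  mile 70 (Zeta, w=11) → cum 193
  mile 81 (Delta, w=35) → cum 228
  mile 98 (Beta, w=30) → cum 258
Optimal location: mile 36.

x = 36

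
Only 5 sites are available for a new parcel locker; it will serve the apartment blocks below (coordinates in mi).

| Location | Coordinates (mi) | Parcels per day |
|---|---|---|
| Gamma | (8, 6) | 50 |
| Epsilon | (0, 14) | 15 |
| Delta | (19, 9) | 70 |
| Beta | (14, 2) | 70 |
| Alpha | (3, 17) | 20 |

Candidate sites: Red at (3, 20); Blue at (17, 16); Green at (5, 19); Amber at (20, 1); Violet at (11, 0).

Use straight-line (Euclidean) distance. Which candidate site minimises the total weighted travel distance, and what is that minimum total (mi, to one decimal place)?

Total weighted distance at each candidate:
  Red (3, 20): total = 3739.7
  Blue (17, 16): total = 2722.0
  Green (5, 19): total = 3380.5
  Amber (20, 1): total = 2464.9
  Violet (11, 0): total = 2073.5
Minimum is at Violet with total 2073.5 mi.

Violet, total 2073.5 mi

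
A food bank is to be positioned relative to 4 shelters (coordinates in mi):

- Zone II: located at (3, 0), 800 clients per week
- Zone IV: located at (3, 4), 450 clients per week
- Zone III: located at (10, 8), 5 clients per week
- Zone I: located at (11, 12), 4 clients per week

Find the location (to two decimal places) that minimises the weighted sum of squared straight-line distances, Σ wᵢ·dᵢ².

The minimiser of Σwᵢ‖p−pᵢ‖² is the weighted centroid p* = (Σwᵢpᵢ)/(Σwᵢ).
Σwᵢ = 1259.
Σwᵢxᵢ = 800·3 + 450·3 + 5·10 + 4·11 = 3844.
Σwᵢyᵢ = 800·0 + 450·4 + 5·8 + 4·12 = 1888.
x* = 3844/1259 = 3.05, y* = 1888/1259 = 1.50.

(3.05, 1.50)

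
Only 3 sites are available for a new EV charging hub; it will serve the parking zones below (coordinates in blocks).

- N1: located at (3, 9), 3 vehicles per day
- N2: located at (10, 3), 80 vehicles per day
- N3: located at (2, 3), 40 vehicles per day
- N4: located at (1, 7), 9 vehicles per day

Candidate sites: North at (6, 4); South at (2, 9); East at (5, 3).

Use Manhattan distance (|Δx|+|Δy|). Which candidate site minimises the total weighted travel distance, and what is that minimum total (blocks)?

Total weighted distance at each candidate:
  North (6, 4): total = 696
  South (2, 9): total = 1390
  East (5, 3): total = 616
Minimum is at East with total 616 blocks.

East, total 616 blocks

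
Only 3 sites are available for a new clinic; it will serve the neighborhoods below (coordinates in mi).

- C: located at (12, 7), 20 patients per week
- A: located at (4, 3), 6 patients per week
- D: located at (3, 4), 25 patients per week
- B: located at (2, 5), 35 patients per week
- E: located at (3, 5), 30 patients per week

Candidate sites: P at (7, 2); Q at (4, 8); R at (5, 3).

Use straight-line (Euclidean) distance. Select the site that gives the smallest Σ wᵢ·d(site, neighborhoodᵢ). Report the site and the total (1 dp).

R, total 434.2 mi

Total weighted distance at each candidate:
  P (7, 2): total = 626.3
  Q (4, 8): total = 515.4
  R (5, 3): total = 434.2
Minimum is at R with total 434.2 mi.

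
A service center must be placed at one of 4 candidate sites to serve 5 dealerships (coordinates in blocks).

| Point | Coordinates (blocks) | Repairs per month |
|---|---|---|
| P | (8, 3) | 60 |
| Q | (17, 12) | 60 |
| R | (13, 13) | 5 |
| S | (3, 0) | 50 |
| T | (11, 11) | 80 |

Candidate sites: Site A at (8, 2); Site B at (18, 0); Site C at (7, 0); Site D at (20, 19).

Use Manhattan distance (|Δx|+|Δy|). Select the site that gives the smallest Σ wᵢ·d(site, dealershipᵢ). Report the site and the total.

Site A, total 2590 blocks

Total weighted distance at each candidate:
  Site A (8, 2): total = 2590
  Site B (18, 0): total = 3840
  Site C (7, 0): total = 3055
  Site D (20, 19): total = 5505
Minimum is at Site A with total 2590 blocks.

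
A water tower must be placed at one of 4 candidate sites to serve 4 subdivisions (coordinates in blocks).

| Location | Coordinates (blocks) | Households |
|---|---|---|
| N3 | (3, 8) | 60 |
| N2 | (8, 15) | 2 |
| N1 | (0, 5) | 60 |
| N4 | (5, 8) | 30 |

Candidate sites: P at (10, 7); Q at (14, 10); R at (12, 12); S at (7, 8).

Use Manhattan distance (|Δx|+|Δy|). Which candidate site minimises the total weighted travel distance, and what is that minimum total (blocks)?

Total weighted distance at each candidate:
  P (10, 7): total = 1400
  Q (14, 10): total = 2272
  R (12, 12): total = 2264
  S (7, 8): total = 916
Minimum is at S with total 916 blocks.

S, total 916 blocks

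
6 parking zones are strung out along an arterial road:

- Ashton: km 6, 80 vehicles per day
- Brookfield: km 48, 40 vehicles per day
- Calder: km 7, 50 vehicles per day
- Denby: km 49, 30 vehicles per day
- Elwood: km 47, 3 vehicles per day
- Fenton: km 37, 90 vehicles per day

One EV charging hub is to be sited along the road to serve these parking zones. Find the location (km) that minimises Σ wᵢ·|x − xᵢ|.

For a sum of weighted absolute distances on a line, the optimum is the weighted median (not the mean). Total weight W = 293; half-weight = 146.5.
Sort by position and accumulate weight:
  km 6 (Ashton, w=80) → cum 80
  km 7 (Calder, w=50) → cum 130
  km 37 (Fenton, w=90) → cum 220  ≥ 146.5 → median here
  km 47 (Elwood, w=3) → cum 223
  km 48 (Brookfield, w=40) → cum 263
  km 49 (Denby, w=30) → cum 293
Optimal location: km 37.

x = 37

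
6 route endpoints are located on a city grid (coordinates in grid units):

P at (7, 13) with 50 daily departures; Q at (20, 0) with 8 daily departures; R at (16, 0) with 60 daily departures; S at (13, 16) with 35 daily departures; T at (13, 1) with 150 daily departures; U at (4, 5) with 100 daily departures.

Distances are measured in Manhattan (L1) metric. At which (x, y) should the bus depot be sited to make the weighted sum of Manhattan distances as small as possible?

Manhattan distance separates: Σwᵢ(|x−xᵢ|+|y−yᵢ|) = Σwᵢ|x−xᵢ| + Σwᵢ|y−yᵢ|, so x and y are optimised independently as 1-D weighted medians.
Total weight W = 403; half = 201.5.
x-coordinate, sorted with cumulative weight:
  x=4 (U, w=100) cum 100
  x=7 (P, w=50) cum 150
  x=13 (S, w=35) cum 185
  x=13 (T, w=150) cum 335  ← median
  x=16 (R, w=60) cum 395
  x=20 (Q, w=8) cum 403
⇒ x* = 13
y-coordinate, sorted with cumulative weight:
  y=0 (Q, w=8) cum 8
  y=0 (R, w=60) cum 68
  y=1 (T, w=150) cum 218  ← median
  y=5 (U, w=100) cum 318
  y=13 (P, w=50) cum 368
  y=16 (S, w=35) cum 403
⇒ y* = 1

(13, 1)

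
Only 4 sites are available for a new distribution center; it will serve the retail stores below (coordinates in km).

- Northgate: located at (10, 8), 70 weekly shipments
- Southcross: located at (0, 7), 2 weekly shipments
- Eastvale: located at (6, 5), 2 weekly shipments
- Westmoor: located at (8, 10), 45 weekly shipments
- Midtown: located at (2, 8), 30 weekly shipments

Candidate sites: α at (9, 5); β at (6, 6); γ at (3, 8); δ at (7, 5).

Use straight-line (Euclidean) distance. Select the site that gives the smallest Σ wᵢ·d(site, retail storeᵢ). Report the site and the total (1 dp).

Total weighted distance at each candidate:
  α (9, 5): total = 703.7
  β (6, 6): total = 662.6
  γ (3, 8): total = 777.1
  δ (7, 5): total = 717.9
Minimum is at β with total 662.6 km.

β, total 662.6 km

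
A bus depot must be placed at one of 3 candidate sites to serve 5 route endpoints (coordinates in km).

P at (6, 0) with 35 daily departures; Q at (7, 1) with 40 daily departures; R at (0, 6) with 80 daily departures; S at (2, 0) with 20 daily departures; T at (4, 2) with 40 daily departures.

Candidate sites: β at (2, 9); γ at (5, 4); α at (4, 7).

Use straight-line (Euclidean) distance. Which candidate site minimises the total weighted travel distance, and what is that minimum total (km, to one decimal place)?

Total weighted distance at each candidate:
  β (2, 9): total = 1481.7
  γ (5, 4): total = 908.8
  α (4, 7): total = 1198.6
Minimum is at γ with total 908.8 km.

γ, total 908.8 km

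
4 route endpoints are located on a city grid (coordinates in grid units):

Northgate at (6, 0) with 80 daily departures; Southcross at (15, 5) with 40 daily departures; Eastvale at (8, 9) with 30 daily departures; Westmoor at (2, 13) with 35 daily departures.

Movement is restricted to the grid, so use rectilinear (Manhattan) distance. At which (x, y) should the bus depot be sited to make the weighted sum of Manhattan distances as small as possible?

Manhattan distance separates: Σwᵢ(|x−xᵢ|+|y−yᵢ|) = Σwᵢ|x−xᵢ| + Σwᵢ|y−yᵢ|, so x and y are optimised independently as 1-D weighted medians.
Total weight W = 185; half = 92.5.
x-coordinate, sorted with cumulative weight:
  x=2 (Westmoor, w=35) cum 35
  x=6 (Northgate, w=80) cum 115  ← median
  x=8 (Eastvale, w=30) cum 145
  x=15 (Southcross, w=40) cum 185
⇒ x* = 6
y-coordinate, sorted with cumulative weight:
  y=0 (Northgate, w=80) cum 80
  y=5 (Southcross, w=40) cum 120  ← median
  y=9 (Eastvale, w=30) cum 150
  y=13 (Westmoor, w=35) cum 185
⇒ y* = 5

(6, 5)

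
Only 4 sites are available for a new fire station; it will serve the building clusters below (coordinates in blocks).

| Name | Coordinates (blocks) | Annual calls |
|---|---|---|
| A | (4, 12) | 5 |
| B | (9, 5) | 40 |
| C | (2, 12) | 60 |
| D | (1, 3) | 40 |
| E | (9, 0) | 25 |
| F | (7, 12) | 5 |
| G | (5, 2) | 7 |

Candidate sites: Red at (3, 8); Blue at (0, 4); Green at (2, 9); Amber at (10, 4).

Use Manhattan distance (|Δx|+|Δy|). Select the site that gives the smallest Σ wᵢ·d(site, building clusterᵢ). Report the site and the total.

Red, total 1411 blocks

Total weighted distance at each candidate:
  Red (3, 8): total = 1411
  Blue (0, 4): total = 1589
  Green (2, 9): total = 1435
  Amber (10, 4): total = 1739
Minimum is at Red with total 1411 blocks.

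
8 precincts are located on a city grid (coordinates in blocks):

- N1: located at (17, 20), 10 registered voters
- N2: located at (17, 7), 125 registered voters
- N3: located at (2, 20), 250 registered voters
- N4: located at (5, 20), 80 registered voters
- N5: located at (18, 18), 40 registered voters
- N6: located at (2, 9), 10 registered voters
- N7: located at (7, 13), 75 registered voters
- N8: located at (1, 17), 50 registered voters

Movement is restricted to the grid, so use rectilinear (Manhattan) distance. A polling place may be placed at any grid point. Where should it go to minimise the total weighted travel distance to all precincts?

Manhattan distance separates: Σwᵢ(|x−xᵢ|+|y−yᵢ|) = Σwᵢ|x−xᵢ| + Σwᵢ|y−yᵢ|, so x and y are optimised independently as 1-D weighted medians.
Total weight W = 640; half = 320.
x-coordinate, sorted with cumulative weight:
  x=1 (N8, w=50) cum 50
  x=2 (N3, w=250) cum 300
  x=2 (N6, w=10) cum 310
  x=5 (N4, w=80) cum 390  ← median
  x=7 (N7, w=75) cum 465
  x=17 (N1, w=10) cum 475
  x=17 (N2, w=125) cum 600
  x=18 (N5, w=40) cum 640
⇒ x* = 5
y-coordinate, sorted with cumulative weight:
  y=7 (N2, w=125) cum 125
  y=9 (N6, w=10) cum 135
  y=13 (N7, w=75) cum 210
  y=17 (N8, w=50) cum 260
  y=18 (N5, w=40) cum 300
  y=20 (N1, w=10) cum 310
  y=20 (N3, w=250) cum 560  ← median
  y=20 (N4, w=80) cum 640
⇒ y* = 20

(5, 20)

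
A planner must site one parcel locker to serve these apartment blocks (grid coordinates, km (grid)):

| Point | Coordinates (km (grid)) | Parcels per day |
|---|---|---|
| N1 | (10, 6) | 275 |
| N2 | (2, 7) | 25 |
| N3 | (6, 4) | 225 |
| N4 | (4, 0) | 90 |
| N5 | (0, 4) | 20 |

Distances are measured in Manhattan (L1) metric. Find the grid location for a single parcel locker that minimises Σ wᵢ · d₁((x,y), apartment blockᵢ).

(6, 4)

Manhattan distance separates: Σwᵢ(|x−xᵢ|+|y−yᵢ|) = Σwᵢ|x−xᵢ| + Σwᵢ|y−yᵢ|, so x and y are optimised independently as 1-D weighted medians.
Total weight W = 635; half = 317.5.
x-coordinate, sorted with cumulative weight:
  x=0 (N5, w=20) cum 20
  x=2 (N2, w=25) cum 45
  x=4 (N4, w=90) cum 135
  x=6 (N3, w=225) cum 360  ← median
  x=10 (N1, w=275) cum 635
⇒ x* = 6
y-coordinate, sorted with cumulative weight:
  y=0 (N4, w=90) cum 90
  y=4 (N3, w=225) cum 315
  y=4 (N5, w=20) cum 335  ← median
  y=6 (N1, w=275) cum 610
  y=7 (N2, w=25) cum 635
⇒ y* = 4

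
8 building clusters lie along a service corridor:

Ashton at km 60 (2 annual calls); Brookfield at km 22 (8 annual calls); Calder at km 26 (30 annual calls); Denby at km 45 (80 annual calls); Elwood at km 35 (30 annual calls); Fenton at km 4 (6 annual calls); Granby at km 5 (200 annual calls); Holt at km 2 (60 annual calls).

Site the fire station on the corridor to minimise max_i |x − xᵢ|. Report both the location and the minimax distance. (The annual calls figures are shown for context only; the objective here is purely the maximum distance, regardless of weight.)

The 1-center on a line is the midpoint of the two extreme points: leftmost at 2, rightmost at 60.
Optimal location = (2 + 60)/2 = 31; maximum distance = (60 − 2)/2 = 29.

location 31, max distance 29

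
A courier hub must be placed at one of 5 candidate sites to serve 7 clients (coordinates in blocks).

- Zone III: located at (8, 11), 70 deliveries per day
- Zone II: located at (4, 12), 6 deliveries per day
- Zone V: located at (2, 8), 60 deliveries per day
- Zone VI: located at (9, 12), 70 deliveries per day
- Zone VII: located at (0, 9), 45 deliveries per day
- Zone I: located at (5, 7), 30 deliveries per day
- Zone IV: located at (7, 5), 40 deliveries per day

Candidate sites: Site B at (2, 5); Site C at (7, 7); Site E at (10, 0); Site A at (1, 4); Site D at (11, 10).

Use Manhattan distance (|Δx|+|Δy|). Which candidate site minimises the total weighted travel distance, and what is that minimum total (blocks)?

Total weighted distance at each candidate:
  Site B (2, 5): total = 2674
  Site C (7, 7): total = 1793
  Site E (10, 0): total = 4423
  Site A (1, 4): total = 3226
  Site D (11, 10): total = 2444
Minimum is at Site C with total 1793 blocks.

Site C, total 1793 blocks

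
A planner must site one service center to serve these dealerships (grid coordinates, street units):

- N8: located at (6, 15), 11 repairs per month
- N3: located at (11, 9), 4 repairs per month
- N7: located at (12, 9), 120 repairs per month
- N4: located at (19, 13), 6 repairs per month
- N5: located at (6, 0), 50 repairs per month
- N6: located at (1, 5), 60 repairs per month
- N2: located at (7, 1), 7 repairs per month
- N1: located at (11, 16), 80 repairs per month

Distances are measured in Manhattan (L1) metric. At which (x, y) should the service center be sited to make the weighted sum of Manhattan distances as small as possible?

Manhattan distance separates: Σwᵢ(|x−xᵢ|+|y−yᵢ|) = Σwᵢ|x−xᵢ| + Σwᵢ|y−yᵢ|, so x and y are optimised independently as 1-D weighted medians.
Total weight W = 338; half = 169.
x-coordinate, sorted with cumulative weight:
  x=1 (N6, w=60) cum 60
  x=6 (N8, w=11) cum 71
  x=6 (N5, w=50) cum 121
  x=7 (N2, w=7) cum 128
  x=11 (N3, w=4) cum 132
  x=11 (N1, w=80) cum 212  ← median
  x=12 (N7, w=120) cum 332
  x=19 (N4, w=6) cum 338
⇒ x* = 11
y-coordinate, sorted with cumulative weight:
  y=0 (N5, w=50) cum 50
  y=1 (N2, w=7) cum 57
  y=5 (N6, w=60) cum 117
  y=9 (N3, w=4) cum 121
  y=9 (N7, w=120) cum 241  ← median
  y=13 (N4, w=6) cum 247
  y=15 (N8, w=11) cum 258
  y=16 (N1, w=80) cum 338
⇒ y* = 9

(11, 9)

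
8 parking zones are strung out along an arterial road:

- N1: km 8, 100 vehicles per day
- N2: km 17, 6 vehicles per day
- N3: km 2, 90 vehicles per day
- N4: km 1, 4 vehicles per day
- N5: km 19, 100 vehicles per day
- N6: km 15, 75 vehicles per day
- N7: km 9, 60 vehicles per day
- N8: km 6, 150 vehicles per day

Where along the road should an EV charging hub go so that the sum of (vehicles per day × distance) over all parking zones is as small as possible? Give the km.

x = 8

For a sum of weighted absolute distances on a line, the optimum is the weighted median (not the mean). Total weight W = 585; half-weight = 292.5.
Sort by position and accumulate weight:
  km 1 (N4, w=4) → cum 4
  km 2 (N3, w=90) → cum 94
  km 6 (N8, w=150) → cum 244
  km 8 (N1, w=100) → cum 344  ≥ 292.5 → median here
  km 9 (N7, w=60) → cum 404
  km 15 (N6, w=75) → cum 479
  km 17 (N2, w=6) → cum 485
  km 19 (N5, w=100) → cum 585
Optimal location: km 8.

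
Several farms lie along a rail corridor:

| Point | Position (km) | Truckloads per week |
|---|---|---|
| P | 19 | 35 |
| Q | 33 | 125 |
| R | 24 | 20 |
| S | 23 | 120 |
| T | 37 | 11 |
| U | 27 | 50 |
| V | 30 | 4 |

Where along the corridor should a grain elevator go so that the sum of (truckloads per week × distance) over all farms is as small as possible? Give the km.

x = 27

For a sum of weighted absolute distances on a line, the optimum is the weighted median (not the mean). Total weight W = 365; half-weight = 182.5.
Sort by position and accumulate weight:
  km 19 (P, w=35) → cum 35
  km 23 (S, w=120) → cum 155
  km 24 (R, w=20) → cum 175
  km 27 (U, w=50) → cum 225  ≥ 182.5 → median here
  km 30 (V, w=4) → cum 229
  km 33 (Q, w=125) → cum 354
  km 37 (T, w=11) → cum 365
Optimal location: km 27.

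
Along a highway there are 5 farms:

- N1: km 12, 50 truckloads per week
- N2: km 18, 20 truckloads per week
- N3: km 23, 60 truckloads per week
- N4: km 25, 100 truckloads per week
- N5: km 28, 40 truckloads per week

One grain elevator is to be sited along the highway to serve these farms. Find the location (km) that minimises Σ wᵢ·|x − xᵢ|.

x = 25

For a sum of weighted absolute distances on a line, the optimum is the weighted median (not the mean). Total weight W = 270; half-weight = 135.
Sort by position and accumulate weight:
  km 12 (N1, w=50) → cum 50
  km 18 (N2, w=20) → cum 70
  km 23 (N3, w=60) → cum 130
  km 25 (N4, w=100) → cum 230  ≥ 135 → median here
  km 28 (N5, w=40) → cum 270
Optimal location: km 25.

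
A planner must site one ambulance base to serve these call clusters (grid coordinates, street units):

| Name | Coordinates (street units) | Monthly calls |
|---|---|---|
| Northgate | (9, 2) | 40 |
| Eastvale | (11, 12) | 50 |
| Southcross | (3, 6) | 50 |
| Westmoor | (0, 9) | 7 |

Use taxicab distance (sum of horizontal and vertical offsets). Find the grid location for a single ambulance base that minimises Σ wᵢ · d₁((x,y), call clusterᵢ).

(9, 6)

Manhattan distance separates: Σwᵢ(|x−xᵢ|+|y−yᵢ|) = Σwᵢ|x−xᵢ| + Σwᵢ|y−yᵢ|, so x and y are optimised independently as 1-D weighted medians.
Total weight W = 147; half = 73.5.
x-coordinate, sorted with cumulative weight:
  x=0 (Westmoor, w=7) cum 7
  x=3 (Southcross, w=50) cum 57
  x=9 (Northgate, w=40) cum 97  ← median
  x=11 (Eastvale, w=50) cum 147
⇒ x* = 9
y-coordinate, sorted with cumulative weight:
  y=2 (Northgate, w=40) cum 40
  y=6 (Southcross, w=50) cum 90  ← median
  y=9 (Westmoor, w=7) cum 97
  y=12 (Eastvale, w=50) cum 147
⇒ y* = 6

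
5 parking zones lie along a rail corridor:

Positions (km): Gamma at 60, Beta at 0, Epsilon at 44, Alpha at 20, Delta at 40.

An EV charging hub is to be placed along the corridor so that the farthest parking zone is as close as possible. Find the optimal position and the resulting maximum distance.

location 30, max distance 30

The 1-center on a line is the midpoint of the two extreme points: leftmost at 0, rightmost at 60.
Optimal location = (0 + 60)/2 = 30; maximum distance = (60 − 0)/2 = 30.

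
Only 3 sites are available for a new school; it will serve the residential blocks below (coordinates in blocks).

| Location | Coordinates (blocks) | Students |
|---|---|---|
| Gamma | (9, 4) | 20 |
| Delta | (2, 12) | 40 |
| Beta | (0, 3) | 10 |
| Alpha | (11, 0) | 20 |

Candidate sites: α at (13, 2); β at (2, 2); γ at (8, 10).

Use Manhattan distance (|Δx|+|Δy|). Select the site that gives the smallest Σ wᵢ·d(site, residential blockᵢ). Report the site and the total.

β, total 830 blocks

Total weighted distance at each candidate:
  α (13, 2): total = 1180
  β (2, 2): total = 830
  γ (8, 10): total = 870
Minimum is at β with total 830 blocks.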